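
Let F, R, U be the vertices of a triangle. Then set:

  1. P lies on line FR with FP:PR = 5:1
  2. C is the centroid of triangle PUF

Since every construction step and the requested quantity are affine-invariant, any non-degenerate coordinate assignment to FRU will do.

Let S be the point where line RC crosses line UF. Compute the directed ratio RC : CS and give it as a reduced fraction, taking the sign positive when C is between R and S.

Work in coordinates with F = (0, 0), R = (1, 0), U = (0, 1).
1. P lies on line FR with FP:PR = 5:1 ⇒ P = (5/6, 0)
2. C is the centroid of triangle PUF ⇒ C = (5/18, 1/3)
line RC meets UF at S = (0, 6/13)
C = R + t·(S−R) with t = 13/18, so RC:CS = 13/18:5/18

RC:CS = 13/5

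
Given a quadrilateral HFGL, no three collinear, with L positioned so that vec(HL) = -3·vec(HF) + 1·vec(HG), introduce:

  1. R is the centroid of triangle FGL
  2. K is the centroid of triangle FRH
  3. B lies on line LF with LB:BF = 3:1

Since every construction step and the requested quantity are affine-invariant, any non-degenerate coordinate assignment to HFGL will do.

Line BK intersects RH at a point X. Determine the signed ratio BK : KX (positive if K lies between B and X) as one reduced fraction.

BK:KX = -1/4

Set H = (0, 0), F = (1, 0), G = (0, 1), L = (-3, 1); any affine frame gives the same invariant.
1. R is the centroid of triangle FGL ⇒ R = (-2/3, 2/3)
2. K is the centroid of triangle FRH ⇒ K = (1/9, 2/9)
3. B lies on line LF with LB:BF = 3:1 ⇒ B = (0, 1/4)
line BK meets RH at X = (-1/3, 1/3)
K = B + t·(X−B) with t = -1/3, so BK:KX = -1/3:4/3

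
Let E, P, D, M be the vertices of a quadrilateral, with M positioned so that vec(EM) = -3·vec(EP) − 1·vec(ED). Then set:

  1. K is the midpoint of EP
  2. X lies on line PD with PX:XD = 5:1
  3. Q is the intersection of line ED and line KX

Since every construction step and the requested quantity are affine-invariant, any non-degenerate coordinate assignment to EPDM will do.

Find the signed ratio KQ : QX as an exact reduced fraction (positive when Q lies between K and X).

Choose coordinates E = (0, 0), P = (1, 0), D = (0, 1), M = (-3, -1).
1. K is the midpoint of EP ⇒ K = (1/2, 0)
2. X lies on line PD with PX:XD = 5:1 ⇒ X = (1/6, 5/6)
3. Q is the intersection of line ED and line KX ⇒ Q = (0, 5/4)
Q = K + t·(X−K) with t = 3/2, so KQ:QX = t:(1−t) = 3/2:-1/2

KQ:QX = -3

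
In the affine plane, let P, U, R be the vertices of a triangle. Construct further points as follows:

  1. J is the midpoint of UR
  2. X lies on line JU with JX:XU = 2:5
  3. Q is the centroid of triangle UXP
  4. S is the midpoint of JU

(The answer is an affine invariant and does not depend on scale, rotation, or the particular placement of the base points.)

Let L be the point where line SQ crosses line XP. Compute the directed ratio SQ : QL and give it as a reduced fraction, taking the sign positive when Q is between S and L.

Assign P = (0, 0), U = (1, 0), R = (0, 1) — the answer is frame-independent, so this choice is without loss of generality.
1. J is the midpoint of UR ⇒ J = (1/2, 1/2)
2. X lies on line JU with JX:XU = 2:5 ⇒ X = (9/14, 5/14)
3. Q is the centroid of triangle UXP ⇒ Q = (23/42, 5/42)
4. S is the midpoint of JU ⇒ S = (3/4, 1/4)
line SQ meets XP at L = (18/7, 10/7)
Q = S + t·(L−S) with t = -1/9, so SQ:QL = -1/9:10/9

SQ:QL = -1/10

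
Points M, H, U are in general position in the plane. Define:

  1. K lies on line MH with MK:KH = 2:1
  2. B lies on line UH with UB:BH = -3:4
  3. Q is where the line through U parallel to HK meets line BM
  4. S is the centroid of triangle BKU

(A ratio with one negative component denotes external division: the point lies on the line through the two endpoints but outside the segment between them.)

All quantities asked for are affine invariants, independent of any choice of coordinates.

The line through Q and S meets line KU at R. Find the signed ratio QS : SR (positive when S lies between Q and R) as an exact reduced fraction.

Work in coordinates with M = (0, 0), H = (1, 0), U = (0, 1).
1. K lies on line MH with MK:KH = 2:1 ⇒ K = (2/3, 0)
2. B lies on line UH with UB:BH = -3:4 ⇒ B = (-3, 4)
3. Q is where the line through U parallel to HK meets line BM ⇒ Q = (-3/4, 1)
4. S is the centroid of triangle BKU ⇒ S = (-7/9, 5/3)
line QS meets KU at R = (-4/5, 11/5)
S = Q + t·(R−Q) with t = 5/9, so QS:SR = 5/9:4/9

QS:SR = 5/4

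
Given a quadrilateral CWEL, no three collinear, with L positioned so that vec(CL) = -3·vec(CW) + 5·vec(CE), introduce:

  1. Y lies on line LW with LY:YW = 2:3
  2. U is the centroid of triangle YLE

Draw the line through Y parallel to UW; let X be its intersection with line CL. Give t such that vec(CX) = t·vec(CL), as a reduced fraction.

Choose coordinates C = (0, 0), W = (1, 0), E = (0, 1), L = (-3, 5).
1. Y lies on line LW with LY:YW = 2:3 ⇒ Y = (-7/5, 3)
2. U is the centroid of triangle YLE ⇒ U = (-22/15, 3)
through Y parallel to UW: direction (37/15, -3); meets CL at X = (-72/25, 24/5)
X = C + t·(L−C) with t = 24/25

t = 24/25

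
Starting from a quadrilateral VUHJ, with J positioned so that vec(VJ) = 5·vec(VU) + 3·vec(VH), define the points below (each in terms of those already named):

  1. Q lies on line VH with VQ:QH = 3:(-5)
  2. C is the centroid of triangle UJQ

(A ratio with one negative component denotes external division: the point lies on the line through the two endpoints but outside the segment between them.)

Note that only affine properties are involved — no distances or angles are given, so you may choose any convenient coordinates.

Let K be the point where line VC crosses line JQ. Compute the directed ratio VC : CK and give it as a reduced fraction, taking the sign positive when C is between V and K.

VC:CK = 13/2

Work in coordinates with V = (0, 0), U = (1, 0), H = (0, 1), J = (5, 3).
1. Q lies on line VH with VQ:QH = 3:(-5) ⇒ Q = (0, -3/2)
2. C is the centroid of triangle UJQ ⇒ C = (2, 1/2)
line VC meets JQ at K = (30/13, 15/26)
C = V + t·(K−V) with t = 13/15, so VC:CK = 13/15:2/15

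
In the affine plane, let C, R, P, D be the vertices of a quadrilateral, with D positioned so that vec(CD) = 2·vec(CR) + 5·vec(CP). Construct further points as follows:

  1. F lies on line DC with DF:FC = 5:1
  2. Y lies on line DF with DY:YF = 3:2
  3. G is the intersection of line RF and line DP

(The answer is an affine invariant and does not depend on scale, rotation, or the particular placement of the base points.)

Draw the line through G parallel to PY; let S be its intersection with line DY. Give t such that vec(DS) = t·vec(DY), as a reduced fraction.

t = 25/26

Work in coordinates with C = (0, 0), R = (1, 0), P = (0, 1), D = (2, 5).
1. F lies on line DC with DF:FC = 5:1 ⇒ F = (1/3, 5/6)
2. Y lies on line DF with DY:YF = 3:2 ⇒ Y = (1, 5/2)
3. G is the intersection of line RF and line DP ⇒ G = (1/13, 15/13)
through G parallel to PY: direction (1, 3/2); meets DY at S = (27/26, 135/52)
S = D + t·(Y−D) with t = 25/26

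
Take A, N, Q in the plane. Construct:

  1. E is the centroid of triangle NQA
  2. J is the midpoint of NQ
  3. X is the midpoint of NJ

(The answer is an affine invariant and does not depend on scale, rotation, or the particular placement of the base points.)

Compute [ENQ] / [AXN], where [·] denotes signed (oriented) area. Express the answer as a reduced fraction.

Assign A = (0, 0), N = (1, 0), Q = (0, 1) — the answer is frame-independent, so this choice is without loss of generality.
1. E is the centroid of triangle NQA ⇒ E = (1/3, 1/3)
2. J is the midpoint of NQ ⇒ J = (1/2, 1/2)
3. X is the midpoint of NJ ⇒ X = (3/4, 1/4)
2·[ENQ] = 1/3, 2·[AXN] = -1/4
[ENQ]:[AXN] = 1/3:-1/4 = -4/3

[ENQ]:[AXN] = -4/3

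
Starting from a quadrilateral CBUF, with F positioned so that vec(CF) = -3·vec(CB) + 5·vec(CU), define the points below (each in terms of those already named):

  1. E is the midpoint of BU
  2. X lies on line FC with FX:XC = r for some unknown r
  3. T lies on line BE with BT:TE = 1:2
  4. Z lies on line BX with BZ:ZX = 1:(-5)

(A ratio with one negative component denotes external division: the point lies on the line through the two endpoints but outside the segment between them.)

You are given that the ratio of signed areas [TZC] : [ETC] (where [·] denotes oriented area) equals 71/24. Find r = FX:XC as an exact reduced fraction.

Choose coordinates C = (0, 0), B = (1, 0), U = (0, 1), F = (-3, 5).
1. E is the midpoint of BU ⇒ E = (1/2, 1/2)
2. With FX:XC = r, write λ = r/(r+1) so X = F + λ·(C−F); X is affine-linear in λ
3. T lies on line BE with BT:TE = 1:2 ⇒ T = (5/6, 1/6)
4. Z lies on line BX with BZ:ZX = 1:(-5) ⇒ Z is an affine combination of earlier points and hence also affine-linear in λ
Every point depending on X is an affine combination of X and λ-independent points, so each such coordinate is linear in λ; the λ² term in each signed area is a multiple of (C−F)×(C−F) = 0, so 2·[TZC] and 2·[ETC] are each linear in λ. Evaluating at λ=0 and λ=1:
  2·[TZC] = 7/6·λ − 11/8,   2·[ETC] = -1/3
So [TZC]:[ETC] = (7/6·λ − 11/8) / (-1/3). Setting this equal to 71/24:
  7/6·λ − 11/8 = 71/24·(-1/3)  ⇒  λ = 1/3
Then r = λ/(1−λ) = (1/3)/(2/3) = 1/2. Check: with r = 1/2, X = (-2, 10/3) and [TZC]:[ETC] = 71/24 as required.

r = 1/2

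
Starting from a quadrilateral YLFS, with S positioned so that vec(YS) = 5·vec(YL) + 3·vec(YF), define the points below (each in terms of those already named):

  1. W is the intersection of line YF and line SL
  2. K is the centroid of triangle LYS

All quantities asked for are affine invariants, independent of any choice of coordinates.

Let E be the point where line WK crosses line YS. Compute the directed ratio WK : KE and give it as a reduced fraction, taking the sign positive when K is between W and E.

Set Y = (0, 0), L = (1, 0), F = (0, 1), S = (5, 3); any affine frame gives the same invariant.
1. W is the intersection of line YF and line SL ⇒ W = (0, -3/4)
2. K is the centroid of triangle LYS ⇒ K = (2, 1)
line WK meets YS at E = (30/11, 18/11)
K = W + t·(E−W) with t = 11/15, so WK:KE = 11/15:4/15

WK:KE = 11/4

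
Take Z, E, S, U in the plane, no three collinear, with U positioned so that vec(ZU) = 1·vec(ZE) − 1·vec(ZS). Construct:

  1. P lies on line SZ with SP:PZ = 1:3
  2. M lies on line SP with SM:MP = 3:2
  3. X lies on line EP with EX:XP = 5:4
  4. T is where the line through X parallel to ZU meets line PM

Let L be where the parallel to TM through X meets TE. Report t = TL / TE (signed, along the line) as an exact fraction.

Set Z = (0, 0), E = (1, 0), S = (0, 1), U = (1, -1); any affine frame gives the same invariant.
1. P lies on line SZ with SP:PZ = 1:3 ⇒ P = (0, 3/4)
2. M lies on line SP with SM:MP = 3:2 ⇒ M = (0, 17/20)
3. X lies on line EP with EX:XP = 5:4 ⇒ X = (4/9, 5/12)
4. T is where the line through X parallel to ZU meets line PM ⇒ T = (0, 31/36)
through X parallel to TM: direction (0, -1/90); meets TE at L = (4/9, 155/324)
L = T + t·(E−T) with t = 4/9

t = 4/9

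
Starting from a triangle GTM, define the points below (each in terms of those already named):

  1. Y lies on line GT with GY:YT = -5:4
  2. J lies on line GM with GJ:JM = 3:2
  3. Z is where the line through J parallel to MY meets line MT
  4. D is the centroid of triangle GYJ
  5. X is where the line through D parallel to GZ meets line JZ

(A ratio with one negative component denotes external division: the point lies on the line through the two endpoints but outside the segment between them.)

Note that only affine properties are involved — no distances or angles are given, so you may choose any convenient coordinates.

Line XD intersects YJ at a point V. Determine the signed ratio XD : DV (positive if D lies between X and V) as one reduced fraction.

XD:DV = -14/45

Choose coordinates G = (0, 0), T = (1, 0), M = (0, 1).
1. Y lies on line GT with GY:YT = -5:4 ⇒ Y = (5, 0)
2. J lies on line GM with GJ:JM = 3:2 ⇒ J = (0, 3/5)
3. Z is where the line through J parallel to MY meets line MT ⇒ Z = (1/2, 1/2)
4. D is the centroid of triangle GYJ ⇒ D = (5/3, 1/5)
5. X is where the line through D parallel to GZ meets line JZ ⇒ X = (31/18, 23/90)
line XD meets YJ at V = (155/84, 53/140)
D = X + t·(V−X) with t = -14/31, so XD:DV = -14/31:45/31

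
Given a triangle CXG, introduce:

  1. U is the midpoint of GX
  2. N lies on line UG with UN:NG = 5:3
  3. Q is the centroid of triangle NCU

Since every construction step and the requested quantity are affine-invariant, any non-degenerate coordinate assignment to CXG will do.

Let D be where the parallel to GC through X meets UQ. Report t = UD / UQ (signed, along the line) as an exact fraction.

t = -24/13

Choose coordinates C = (0, 0), X = (1, 0), G = (0, 1).
1. U is the midpoint of GX ⇒ U = (1/2, 1/2)
2. N lies on line UG with UN:NG = 5:3 ⇒ N = (3/16, 13/16)
3. Q is the centroid of triangle NCU ⇒ Q = (11/48, 7/16)
through X parallel to GC: direction (0, -1); meets UQ at D = (1, 8/13)
D = U + t·(Q−U) with t = -24/13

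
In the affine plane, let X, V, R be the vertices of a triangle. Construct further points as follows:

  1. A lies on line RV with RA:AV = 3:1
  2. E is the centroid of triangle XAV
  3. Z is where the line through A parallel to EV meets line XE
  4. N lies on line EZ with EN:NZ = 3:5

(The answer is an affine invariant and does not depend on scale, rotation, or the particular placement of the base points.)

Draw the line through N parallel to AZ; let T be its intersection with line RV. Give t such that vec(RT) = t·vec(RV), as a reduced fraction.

t = 29/32

Assign X = (0, 0), V = (1, 0), R = (0, 1) — the answer is frame-independent, so this choice is without loss of generality.
1. A lies on line RV with RA:AV = 3:1 ⇒ A = (3/4, 1/4)
2. E is the centroid of triangle XAV ⇒ E = (7/12, 1/12)
3. Z is where the line through A parallel to EV meets line XE ⇒ Z = (7/6, 1/6)
4. N lies on line EZ with EN:NZ = 3:5 ⇒ N = (77/96, 11/96)
through N parallel to AZ: direction (5/12, -1/12); meets RV at T = (29/32, 3/32)
T = R + t·(V−R) with t = 29/32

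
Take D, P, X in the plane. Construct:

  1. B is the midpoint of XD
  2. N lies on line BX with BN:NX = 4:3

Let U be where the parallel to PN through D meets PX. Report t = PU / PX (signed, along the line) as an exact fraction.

t = -11/3

Choose coordinates D = (0, 0), P = (1, 0), X = (0, 1).
1. B is the midpoint of XD ⇒ B = (0, 1/2)
2. N lies on line BX with BN:NX = 4:3 ⇒ N = (0, 11/14)
through D parallel to PN: direction (-1, 11/14); meets PX at U = (14/3, -11/3)
U = P + t·(X−P) with t = -11/3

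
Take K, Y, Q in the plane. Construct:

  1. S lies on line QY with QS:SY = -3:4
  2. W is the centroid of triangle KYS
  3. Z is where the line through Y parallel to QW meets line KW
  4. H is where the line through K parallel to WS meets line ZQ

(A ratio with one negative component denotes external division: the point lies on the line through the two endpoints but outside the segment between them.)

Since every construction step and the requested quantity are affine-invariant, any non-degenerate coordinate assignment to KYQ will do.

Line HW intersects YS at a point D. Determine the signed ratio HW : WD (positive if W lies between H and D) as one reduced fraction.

HW:WD = 9/5

Assign K = (0, 0), Y = (1, 0), Q = (0, 1) — the answer is frame-independent, so this choice is without loss of generality.
1. S lies on line QY with QS:SY = -3:4 ⇒ S = (-3, 4)
2. W is the centroid of triangle KYS ⇒ W = (-2/3, 4/3)
3. Z is where the line through Y parallel to QW meets line KW ⇒ Z = (-1/3, 2/3)
4. H is where the line through K parallel to WS meets line ZQ ⇒ H = (-7/15, 8/15)
line HW meets YS at D = (-7/9, 16/9)
W = H + t·(D−H) with t = 9/14, so HW:WD = 9/14:5/14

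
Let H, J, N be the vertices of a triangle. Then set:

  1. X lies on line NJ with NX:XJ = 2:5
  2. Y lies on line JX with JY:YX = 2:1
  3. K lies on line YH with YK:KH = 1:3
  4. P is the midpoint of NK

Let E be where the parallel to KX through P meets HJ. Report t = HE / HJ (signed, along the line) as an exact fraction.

t = 2/5

Choose coordinates H = (0, 0), J = (1, 0), N = (0, 1).
1. X lies on line NJ with NX:XJ = 2:5 ⇒ X = (2/7, 5/7)
2. Y lies on line JX with JY:YX = 2:1 ⇒ Y = (11/21, 10/21)
3. K lies on line YH with YK:KH = 1:3 ⇒ K = (11/28, 5/14)
4. P is the midpoint of NK ⇒ P = (11/56, 19/28)
through P parallel to KX: direction (-3/28, 5/14); meets HJ at E = (2/5, 0)
E = H + t·(J−H) with t = 2/5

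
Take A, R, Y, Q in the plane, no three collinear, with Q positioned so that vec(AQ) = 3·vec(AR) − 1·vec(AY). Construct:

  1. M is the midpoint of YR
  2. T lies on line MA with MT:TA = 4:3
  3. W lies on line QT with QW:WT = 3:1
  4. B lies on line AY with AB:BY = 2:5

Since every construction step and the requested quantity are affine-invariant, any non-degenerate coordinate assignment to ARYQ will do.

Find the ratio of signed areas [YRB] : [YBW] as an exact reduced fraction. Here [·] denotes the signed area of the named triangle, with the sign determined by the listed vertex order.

[YRB]:[YBW] = -56/51

Choose coordinates A = (0, 0), R = (1, 0), Y = (0, 1), Q = (3, -1).
1. M is the midpoint of YR ⇒ M = (1/2, 1/2)
2. T lies on line MA with MT:TA = 4:3 ⇒ T = (3/14, 3/14)
3. W lies on line QT with QW:WT = 3:1 ⇒ W = (51/56, -5/56)
4. B lies on line AY with AB:BY = 2:5 ⇒ B = (0, 2/7)
2·[YRB] = -5/7, 2·[YBW] = 255/392
[YRB]:[YBW] = -5/7:255/392 = -56/51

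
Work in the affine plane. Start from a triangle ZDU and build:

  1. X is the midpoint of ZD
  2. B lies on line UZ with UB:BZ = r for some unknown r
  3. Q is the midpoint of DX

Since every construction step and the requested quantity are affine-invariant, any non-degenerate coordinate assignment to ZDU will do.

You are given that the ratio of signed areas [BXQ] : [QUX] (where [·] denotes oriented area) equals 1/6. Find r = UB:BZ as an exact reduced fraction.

Set Z = (0, 0), D = (1, 0), U = (0, 1); any affine frame gives the same invariant.
1. X is the midpoint of ZD ⇒ X = (1/2, 0)
2. With UB:BZ = r, write λ = r/(r+1) so B = U + λ·(Z−U); B is affine-linear in λ
3. Q is the midpoint of DX ⇒ Q = (3/4, 0)
Every point depending on B is an affine combination of B and λ-independent points, so each such coordinate is linear in λ; the λ² term in each signed area is a multiple of (Z−U)×(Z−U) = 0, so 2·[BXQ] and 2·[QUX] are each linear in λ. Evaluating at λ=0 and λ=1:
  2·[BXQ] = -1/4·λ + 1/4,   2·[QUX] = 1/4
So [BXQ]:[QUX] = (-1/4·λ + 1/4) / (1/4). Setting this equal to 1/6:
  -1/4·λ + 1/4 = 1/6·(1/4)  ⇒  λ = 5/6
Then r = λ/(1−λ) = (5/6)/(1/6) = 5. Check: with r = 5, B = (0, 1/6) and [BXQ]:[QUX] = 1/6 as required.

r = 5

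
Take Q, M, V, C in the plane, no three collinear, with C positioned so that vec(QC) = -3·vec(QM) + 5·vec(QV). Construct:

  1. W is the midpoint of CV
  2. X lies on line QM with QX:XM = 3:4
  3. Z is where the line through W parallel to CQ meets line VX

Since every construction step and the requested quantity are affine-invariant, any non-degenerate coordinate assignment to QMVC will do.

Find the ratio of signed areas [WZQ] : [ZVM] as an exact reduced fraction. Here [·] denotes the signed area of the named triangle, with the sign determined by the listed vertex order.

Assign Q = (0, 0), M = (1, 0), V = (0, 1), C = (-3, 5) — the answer is frame-independent, so this choice is without loss of generality.
1. W is the midpoint of CV ⇒ W = (-3/2, 3)
2. X lies on line QM with QX:XM = 3:4 ⇒ X = (3/7, 0)
3. Z is where the line through W parallel to CQ meets line VX ⇒ Z = (3/4, -3/4)
2·[WZQ] = -9/8, 2·[ZVM] = -1
[WZQ]:[ZVM] = -9/8:-1 = 9/8

[WZQ]:[ZVM] = 9/8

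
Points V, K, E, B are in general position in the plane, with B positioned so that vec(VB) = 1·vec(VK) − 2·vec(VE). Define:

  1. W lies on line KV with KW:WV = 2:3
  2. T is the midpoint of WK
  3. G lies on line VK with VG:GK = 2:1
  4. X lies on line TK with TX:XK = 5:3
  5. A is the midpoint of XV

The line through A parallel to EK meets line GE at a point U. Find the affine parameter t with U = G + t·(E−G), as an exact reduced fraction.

t = -49/80

Set V = (0, 0), K = (1, 0), E = (0, 1), B = (1, -2); any affine frame gives the same invariant.
1. W lies on line KV with KW:WV = 2:3 ⇒ W = (3/5, 0)
2. T is the midpoint of WK ⇒ T = (4/5, 0)
3. G lies on line VK with VG:GK = 2:1 ⇒ G = (2/3, 0)
4. X lies on line TK with TX:XK = 5:3 ⇒ X = (37/40, 0)
5. A is the midpoint of XV ⇒ A = (37/80, 0)
through A parallel to EK: direction (1, -1); meets GE at U = (43/40, -49/80)
U = G + t·(E−G) with t = -49/80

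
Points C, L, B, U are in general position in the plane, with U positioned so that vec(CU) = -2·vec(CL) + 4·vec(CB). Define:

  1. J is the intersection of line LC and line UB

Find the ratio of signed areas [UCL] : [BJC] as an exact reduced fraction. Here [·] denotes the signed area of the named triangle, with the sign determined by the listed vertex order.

[UCL]:[BJC] = -6

Choose coordinates C = (0, 0), L = (1, 0), B = (0, 1), U = (-2, 4).
1. J is the intersection of line LC and line UB ⇒ J = (2/3, 0)
2·[UCL] = 4, 2·[BJC] = -2/3
[UCL]:[BJC] = 4:-2/3 = -6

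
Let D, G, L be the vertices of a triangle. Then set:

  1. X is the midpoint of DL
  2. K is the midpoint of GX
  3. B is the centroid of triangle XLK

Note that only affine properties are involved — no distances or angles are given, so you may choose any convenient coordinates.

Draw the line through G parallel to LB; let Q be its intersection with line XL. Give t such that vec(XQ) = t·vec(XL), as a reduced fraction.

Work in coordinates with D = (0, 0), G = (1, 0), L = (0, 1).
1. X is the midpoint of DL ⇒ X = (0, 1/2)
2. K is the midpoint of GX ⇒ K = (1/2, 1/4)
3. B is the centroid of triangle XLK ⇒ B = (1/6, 7/12)
through G parallel to LB: direction (1/6, -5/12); meets XL at Q = (0, 5/2)
Q = X + t·(L−X) with t = 4

t = 4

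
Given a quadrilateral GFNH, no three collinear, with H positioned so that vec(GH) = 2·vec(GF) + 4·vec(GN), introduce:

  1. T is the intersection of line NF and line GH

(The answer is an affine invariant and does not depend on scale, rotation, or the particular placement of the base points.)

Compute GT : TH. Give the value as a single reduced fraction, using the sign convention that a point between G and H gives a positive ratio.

GT:TH = 1/5

Choose coordinates G = (0, 0), F = (1, 0), N = (0, 1), H = (2, 4).
1. T is the intersection of line NF and line GH ⇒ T = (1/3, 2/3)
T = G + t·(H−G) with t = 1/6, so GT:TH = t:(1−t) = 1/6:5/6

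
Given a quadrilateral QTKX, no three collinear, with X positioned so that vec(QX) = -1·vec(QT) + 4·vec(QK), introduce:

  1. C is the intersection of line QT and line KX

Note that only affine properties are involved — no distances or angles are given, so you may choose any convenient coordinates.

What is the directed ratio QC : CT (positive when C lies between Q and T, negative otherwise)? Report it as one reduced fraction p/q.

QC:CT = 1/2

Assign Q = (0, 0), T = (1, 0), K = (0, 1), X = (-1, 4) — the answer is frame-independent, so this choice is without loss of generality.
1. C is the intersection of line QT and line KX ⇒ C = (1/3, 0)
C = Q + t·(T−Q) with t = 1/3, so QC:CT = t:(1−t) = 1/3:2/3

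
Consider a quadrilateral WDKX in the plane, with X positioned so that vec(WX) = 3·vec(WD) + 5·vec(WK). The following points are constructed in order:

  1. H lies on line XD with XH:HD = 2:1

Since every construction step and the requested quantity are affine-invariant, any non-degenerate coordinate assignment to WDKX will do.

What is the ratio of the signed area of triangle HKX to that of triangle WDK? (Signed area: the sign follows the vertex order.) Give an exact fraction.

Assign W = (0, 0), D = (1, 0), K = (0, 1), X = (3, 5) — the answer is frame-independent, so this choice is without loss of generality.
1. H lies on line XD with XH:HD = 2:1 ⇒ H = (5/3, 5/3)
2·[HKX] = -14/3, 2·[WDK] = 1
[HKX]:[WDK] = -14/3:1 = -14/3

[HKX]:[WDK] = -14/3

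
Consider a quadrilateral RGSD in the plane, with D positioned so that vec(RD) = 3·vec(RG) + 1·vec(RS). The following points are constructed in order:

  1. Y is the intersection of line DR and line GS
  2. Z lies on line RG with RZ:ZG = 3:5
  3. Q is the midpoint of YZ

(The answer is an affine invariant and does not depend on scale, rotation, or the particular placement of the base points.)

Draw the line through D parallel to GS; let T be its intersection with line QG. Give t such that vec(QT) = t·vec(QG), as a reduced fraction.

Choose coordinates R = (0, 0), G = (1, 0), S = (0, 1), D = (3, 1).
1. Y is the intersection of line DR and line GS ⇒ Y = (3/4, 1/4)
2. Z lies on line RG with RZ:ZG = 3:5 ⇒ Z = (3/8, 0)
3. Q is the midpoint of YZ ⇒ Q = (9/16, 1/8)
through D parallel to GS: direction (-1, 1); meets QG at T = (26/5, -6/5)
T = Q + t·(G−Q) with t = 53/5

t = 53/5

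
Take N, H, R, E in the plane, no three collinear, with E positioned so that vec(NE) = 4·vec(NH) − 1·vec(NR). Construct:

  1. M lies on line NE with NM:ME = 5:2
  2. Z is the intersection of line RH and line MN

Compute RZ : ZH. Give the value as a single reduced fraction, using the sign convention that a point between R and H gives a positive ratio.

RZ:ZH = -4

Work in coordinates with N = (0, 0), H = (1, 0), R = (0, 1), E = (4, -1).
1. M lies on line NE with NM:ME = 5:2 ⇒ M = (20/7, -5/7)
2. Z is the intersection of line RH and line MN ⇒ Z = (4/3, -1/3)
Z = R + t·(H−R) with t = 4/3, so RZ:ZH = t:(1−t) = 4/3:-1/3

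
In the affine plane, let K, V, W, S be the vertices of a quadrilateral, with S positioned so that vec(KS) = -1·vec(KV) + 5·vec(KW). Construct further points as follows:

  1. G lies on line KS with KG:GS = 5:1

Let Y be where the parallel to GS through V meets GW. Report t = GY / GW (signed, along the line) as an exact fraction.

t = 5

Set K = (0, 0), V = (1, 0), W = (0, 1), S = (-1, 5); any affine frame gives the same invariant.
1. G lies on line KS with KG:GS = 5:1 ⇒ G = (-5/6, 25/6)
through V parallel to GS: direction (-1/6, 5/6); meets GW at Y = (10/3, -35/3)
Y = G + t·(W−G) with t = 5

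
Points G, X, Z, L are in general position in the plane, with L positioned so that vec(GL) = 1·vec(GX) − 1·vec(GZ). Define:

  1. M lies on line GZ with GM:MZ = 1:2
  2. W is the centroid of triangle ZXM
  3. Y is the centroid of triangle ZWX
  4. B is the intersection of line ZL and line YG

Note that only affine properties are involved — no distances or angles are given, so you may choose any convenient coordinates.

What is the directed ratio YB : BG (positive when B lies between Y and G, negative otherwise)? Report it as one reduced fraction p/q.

Work in coordinates with G = (0, 0), X = (1, 0), Z = (0, 1), L = (1, -1).
1. M lies on line GZ with GM:MZ = 1:2 ⇒ M = (0, 1/3)
2. W is the centroid of triangle ZXM ⇒ W = (1/3, 4/9)
3. Y is the centroid of triangle ZWX ⇒ Y = (4/9, 13/27)
4. B is the intersection of line ZL and line YG ⇒ B = (12/37, 13/37)
B = Y + t·(G−Y) with t = 10/37, so YB:BG = t:(1−t) = 10/37:27/37

YB:BG = 10/27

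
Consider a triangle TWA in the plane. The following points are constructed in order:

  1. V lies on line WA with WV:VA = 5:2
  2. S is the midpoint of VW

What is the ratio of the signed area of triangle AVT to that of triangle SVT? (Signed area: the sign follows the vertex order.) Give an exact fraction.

Set T = (0, 0), W = (1, 0), A = (0, 1); any affine frame gives the same invariant.
1. V lies on line WA with WV:VA = 5:2 ⇒ V = (2/7, 5/7)
2. S is the midpoint of VW ⇒ S = (9/14, 5/14)
2·[AVT] = -2/7, 2·[SVT] = 5/14
[AVT]:[SVT] = -2/7:5/14 = -4/5

[AVT]:[SVT] = -4/5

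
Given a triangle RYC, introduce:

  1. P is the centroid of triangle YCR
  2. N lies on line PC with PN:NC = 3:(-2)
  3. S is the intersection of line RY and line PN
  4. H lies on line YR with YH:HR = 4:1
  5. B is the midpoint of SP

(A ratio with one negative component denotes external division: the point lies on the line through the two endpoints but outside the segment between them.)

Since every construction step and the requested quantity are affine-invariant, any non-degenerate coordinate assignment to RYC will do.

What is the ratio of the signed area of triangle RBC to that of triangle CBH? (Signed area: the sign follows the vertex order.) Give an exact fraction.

[RBC]:[CBH] = -5/3

Assign R = (0, 0), Y = (1, 0), C = (0, 1) — the answer is frame-independent, so this choice is without loss of generality.
1. P is the centroid of triangle YCR ⇒ P = (1/3, 1/3)
2. N lies on line PC with PN:NC = 3:(-2) ⇒ N = (-2/3, 7/3)
3. S is the intersection of line RY and line PN ⇒ S = (1/2, 0)
4. H lies on line YR with YH:HR = 4:1 ⇒ H = (1/5, 0)
5. B is the midpoint of SP ⇒ B = (5/12, 1/6)
2·[RBC] = 5/12, 2·[CBH] = -1/4
[RBC]:[CBH] = 5/12:-1/4 = -5/3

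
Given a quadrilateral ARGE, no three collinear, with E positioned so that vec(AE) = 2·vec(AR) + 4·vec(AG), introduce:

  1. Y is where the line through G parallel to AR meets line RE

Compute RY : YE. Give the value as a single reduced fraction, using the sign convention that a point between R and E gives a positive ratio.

RY:YE = 1/3

Set A = (0, 0), R = (1, 0), G = (0, 1), E = (2, 4); any affine frame gives the same invariant.
1. Y is where the line through G parallel to AR meets line RE ⇒ Y = (5/4, 1)
Y = R + t·(E−R) with t = 1/4, so RY:YE = t:(1−t) = 1/4:3/4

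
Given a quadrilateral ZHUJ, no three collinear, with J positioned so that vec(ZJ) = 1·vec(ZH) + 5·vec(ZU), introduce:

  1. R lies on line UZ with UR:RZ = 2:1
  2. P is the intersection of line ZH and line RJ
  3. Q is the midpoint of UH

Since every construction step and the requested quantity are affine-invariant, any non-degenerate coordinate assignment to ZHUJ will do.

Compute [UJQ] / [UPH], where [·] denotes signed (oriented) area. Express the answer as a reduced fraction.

[UJQ]:[UPH] = -7/3

Work in coordinates with Z = (0, 0), H = (1, 0), U = (0, 1), J = (1, 5).
1. R lies on line UZ with UR:RZ = 2:1 ⇒ R = (0, 1/3)
2. P is the intersection of line ZH and line RJ ⇒ P = (-1/14, 0)
3. Q is the midpoint of UH ⇒ Q = (1/2, 1/2)
2·[UJQ] = -5/2, 2·[UPH] = 15/14
[UJQ]:[UPH] = -5/2:15/14 = -7/3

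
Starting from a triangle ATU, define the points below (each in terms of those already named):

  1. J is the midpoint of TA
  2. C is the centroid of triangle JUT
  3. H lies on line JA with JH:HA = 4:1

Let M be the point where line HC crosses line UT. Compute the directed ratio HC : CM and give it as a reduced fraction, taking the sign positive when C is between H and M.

Choose coordinates A = (0, 0), T = (1, 0), U = (0, 1).
1. J is the midpoint of TA ⇒ J = (1/2, 0)
2. C is the centroid of triangle JUT ⇒ C = (1/2, 1/3)
3. H lies on line JA with JH:HA = 4:1 ⇒ H = (1/10, 0)
line HC meets UT at M = (13/22, 9/22)
C = H + t·(M−H) with t = 22/27, so HC:CM = 22/27:5/27

HC:CM = 22/5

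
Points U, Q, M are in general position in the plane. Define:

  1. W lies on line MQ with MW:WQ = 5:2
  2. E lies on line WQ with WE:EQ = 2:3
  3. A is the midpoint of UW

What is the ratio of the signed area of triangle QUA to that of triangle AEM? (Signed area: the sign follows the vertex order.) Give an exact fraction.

[QUA]:[AEM] = -10/29

Set U = (0, 0), Q = (1, 0), M = (0, 1); any affine frame gives the same invariant.
1. W lies on line MQ with MW:WQ = 5:2 ⇒ W = (5/7, 2/7)
2. E lies on line WQ with WE:EQ = 2:3 ⇒ E = (29/35, 6/35)
3. A is the midpoint of UW ⇒ A = (5/14, 1/7)
2·[QUA] = -1/7, 2·[AEM] = 29/70
[QUA]:[AEM] = -1/7:29/70 = -10/29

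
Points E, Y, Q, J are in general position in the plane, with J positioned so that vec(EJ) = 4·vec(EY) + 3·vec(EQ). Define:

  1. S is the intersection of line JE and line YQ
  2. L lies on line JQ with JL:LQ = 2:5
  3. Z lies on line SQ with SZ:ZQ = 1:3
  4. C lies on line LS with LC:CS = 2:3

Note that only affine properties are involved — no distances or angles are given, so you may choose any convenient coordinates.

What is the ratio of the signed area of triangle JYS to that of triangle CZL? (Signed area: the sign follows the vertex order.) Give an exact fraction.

[JYS]:[CZL] = 21/2

Choose coordinates E = (0, 0), Y = (1, 0), Q = (0, 1), J = (4, 3).
1. S is the intersection of line JE and line YQ ⇒ S = (4/7, 3/7)
2. L lies on line JQ with JL:LQ = 2:5 ⇒ L = (20/7, 17/7)
3. Z lies on line SQ with SZ:ZQ = 1:3 ⇒ Z = (3/7, 4/7)
4. C lies on line LS with LC:CS = 2:3 ⇒ C = (68/35, 57/35)
2·[JYS] = -18/7, 2·[CZL] = -12/49
[JYS]:[CZL] = -18/7:-12/49 = 21/2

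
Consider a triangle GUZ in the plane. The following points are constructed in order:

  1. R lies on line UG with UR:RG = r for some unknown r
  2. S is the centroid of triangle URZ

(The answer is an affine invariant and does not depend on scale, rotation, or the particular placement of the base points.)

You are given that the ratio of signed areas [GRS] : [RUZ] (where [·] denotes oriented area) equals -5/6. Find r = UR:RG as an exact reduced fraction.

r = -2/5

Assign G = (0, 0), U = (1, 0), Z = (0, 1) — the answer is frame-independent, so this choice is without loss of generality.
1. With UR:RG = r, write λ = r/(r+1) so R = U + λ·(G−U); R is affine-linear in λ
2. S is the centroid of triangle URZ ⇒ S is an affine combination of earlier points and hence also affine-linear in λ
Every point depending on R is an affine combination of R and λ-independent points, so each such coordinate is linear in λ; the λ² term in each signed area is a multiple of (G−U)×(G−U) = 0, so 2·[GRS] and 2·[RUZ] are each linear in λ. Evaluating at λ=0 and λ=1:
  2·[GRS] = -1/3·λ + 1/3,   2·[RUZ] = λ
So [GRS]:[RUZ] = (-1/3·λ + 1/3) / (λ). Setting this equal to -5/6:
  -1/3·λ + 1/3 = -5/6·(λ)  ⇒  λ = -2/3
Then r = λ/(1−λ) = (-2/3)/(5/3) = -2/5. Check: with r = -2/5, R = (5/3, 0) and [GRS]:[RUZ] = -5/6 as required.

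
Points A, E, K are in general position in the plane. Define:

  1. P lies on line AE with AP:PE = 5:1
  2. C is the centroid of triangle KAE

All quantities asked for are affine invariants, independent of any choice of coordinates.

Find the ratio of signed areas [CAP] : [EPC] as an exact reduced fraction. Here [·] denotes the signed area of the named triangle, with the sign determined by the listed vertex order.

Work in coordinates with A = (0, 0), E = (1, 0), K = (0, 1).
1. P lies on line AE with AP:PE = 5:1 ⇒ P = (5/6, 0)
2. C is the centroid of triangle KAE ⇒ C = (1/3, 1/3)
2·[CAP] = 5/18, 2·[EPC] = -1/18
[CAP]:[EPC] = 5/18:-1/18 = -5

[CAP]:[EPC] = -5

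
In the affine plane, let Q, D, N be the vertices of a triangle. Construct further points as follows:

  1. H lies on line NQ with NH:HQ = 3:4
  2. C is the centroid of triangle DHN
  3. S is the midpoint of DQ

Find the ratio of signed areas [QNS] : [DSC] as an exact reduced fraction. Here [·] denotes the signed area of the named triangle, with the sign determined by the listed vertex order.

[QNS]:[DSC] = 21/11

Work in coordinates with Q = (0, 0), D = (1, 0), N = (0, 1).
1. H lies on line NQ with NH:HQ = 3:4 ⇒ H = (0, 4/7)
2. C is the centroid of triangle DHN ⇒ C = (1/3, 11/21)
3. S is the midpoint of DQ ⇒ S = (1/2, 0)
2·[QNS] = -1/2, 2·[DSC] = -11/42
[QNS]:[DSC] = -1/2:-11/42 = 21/11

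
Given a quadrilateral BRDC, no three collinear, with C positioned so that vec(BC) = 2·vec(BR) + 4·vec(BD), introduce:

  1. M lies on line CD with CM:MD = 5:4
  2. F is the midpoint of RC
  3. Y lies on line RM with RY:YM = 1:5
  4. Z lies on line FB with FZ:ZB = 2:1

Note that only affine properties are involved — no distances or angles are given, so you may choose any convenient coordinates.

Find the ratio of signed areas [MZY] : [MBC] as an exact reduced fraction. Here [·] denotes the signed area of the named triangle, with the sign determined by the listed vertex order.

[MZY]:[MBC] = 59/72

Assign B = (0, 0), R = (1, 0), D = (0, 1), C = (2, 4) — the answer is frame-independent, so this choice is without loss of generality.
1. M lies on line CD with CM:MD = 5:4 ⇒ M = (8/9, 7/3)
2. F is the midpoint of RC ⇒ F = (3/2, 2)
3. Y lies on line RM with RY:YM = 1:5 ⇒ Y = (53/54, 7/18)
4. Z lies on line FB with FZ:ZB = 2:1 ⇒ Z = (1/2, 2/3)
2·[MZY] = 295/324, 2·[MBC] = 10/9
[MZY]:[MBC] = 295/324:10/9 = 59/72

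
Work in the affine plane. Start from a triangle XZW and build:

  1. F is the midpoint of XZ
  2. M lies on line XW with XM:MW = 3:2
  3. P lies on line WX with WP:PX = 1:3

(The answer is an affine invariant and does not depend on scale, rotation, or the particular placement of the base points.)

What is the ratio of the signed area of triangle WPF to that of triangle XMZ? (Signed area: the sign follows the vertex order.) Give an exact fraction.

[WPF]:[XMZ] = -5/24

Assign X = (0, 0), Z = (1, 0), W = (0, 1) — the answer is frame-independent, so this choice is without loss of generality.
1. F is the midpoint of XZ ⇒ F = (1/2, 0)
2. M lies on line XW with XM:MW = 3:2 ⇒ M = (0, 3/5)
3. P lies on line WX with WP:PX = 1:3 ⇒ P = (0, 3/4)
2·[WPF] = 1/8, 2·[XMZ] = -3/5
[WPF]:[XMZ] = 1/8:-3/5 = -5/24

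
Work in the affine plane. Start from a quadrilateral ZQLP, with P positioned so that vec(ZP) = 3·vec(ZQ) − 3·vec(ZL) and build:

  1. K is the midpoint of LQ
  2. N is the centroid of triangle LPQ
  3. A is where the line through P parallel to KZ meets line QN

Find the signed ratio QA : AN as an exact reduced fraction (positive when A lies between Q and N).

QA:AN = -5/4

Assign Z = (0, 0), Q = (1, 0), L = (0, 1), P = (3, -3) — the answer is frame-independent, so this choice is without loss of generality.
1. K is the midpoint of LQ ⇒ K = (1/2, 1/2)
2. N is the centroid of triangle LPQ ⇒ N = (4/3, -2/3)
3. A is where the line through P parallel to KZ meets line QN ⇒ A = (8/3, -10/3)
A = Q + t·(N−Q) with t = 5, so QA:AN = t:(1−t) = 5:-4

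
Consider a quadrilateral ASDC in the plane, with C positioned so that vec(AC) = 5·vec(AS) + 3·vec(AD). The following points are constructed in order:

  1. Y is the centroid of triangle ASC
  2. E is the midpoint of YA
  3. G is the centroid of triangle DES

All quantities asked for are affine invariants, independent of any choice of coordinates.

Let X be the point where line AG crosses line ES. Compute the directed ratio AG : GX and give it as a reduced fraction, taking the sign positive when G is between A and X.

AG:GX = 2

Work in coordinates with A = (0, 0), S = (1, 0), D = (0, 1), C = (5, 3).
1. Y is the centroid of triangle ASC ⇒ Y = (2, 1)
2. E is the midpoint of YA ⇒ E = (1, 1/2)
3. G is the centroid of triangle DES ⇒ G = (2/3, 1/2)
line AG meets ES at X = (1, 3/4)
G = A + t·(X−A) with t = 2/3, so AG:GX = 2/3:1/3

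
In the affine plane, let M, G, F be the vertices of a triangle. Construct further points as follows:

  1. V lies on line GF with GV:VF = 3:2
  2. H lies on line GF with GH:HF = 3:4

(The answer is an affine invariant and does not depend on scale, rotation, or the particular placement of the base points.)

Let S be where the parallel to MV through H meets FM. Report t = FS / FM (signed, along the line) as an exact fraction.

t = 10/7

Set M = (0, 0), G = (1, 0), F = (0, 1); any affine frame gives the same invariant.
1. V lies on line GF with GV:VF = 3:2 ⇒ V = (2/5, 3/5)
2. H lies on line GF with GH:HF = 3:4 ⇒ H = (4/7, 3/7)
through H parallel to MV: direction (2/5, 3/5); meets FM at S = (0, -3/7)
S = F + t·(M−F) with t = 10/7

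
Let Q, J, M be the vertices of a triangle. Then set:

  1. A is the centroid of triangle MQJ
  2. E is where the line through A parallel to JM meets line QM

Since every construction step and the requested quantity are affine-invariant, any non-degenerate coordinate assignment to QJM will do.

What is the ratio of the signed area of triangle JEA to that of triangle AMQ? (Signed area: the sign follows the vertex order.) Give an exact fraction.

[JEA]:[AMQ] = 1/3

Set Q = (0, 0), J = (1, 0), M = (0, 1); any affine frame gives the same invariant.
1. A is the centroid of triangle MQJ ⇒ A = (1/3, 1/3)
2. E is where the line through A parallel to JM meets line QM ⇒ E = (0, 2/3)
2·[JEA] = 1/9, 2·[AMQ] = 1/3
[JEA]:[AMQ] = 1/9:1/3 = 1/3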